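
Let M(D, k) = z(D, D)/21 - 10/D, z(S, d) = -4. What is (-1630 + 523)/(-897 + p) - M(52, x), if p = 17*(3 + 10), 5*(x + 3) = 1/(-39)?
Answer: 28681/14196 ≈ 2.0204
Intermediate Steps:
x = -586/195 (x = -3 + (⅕)/(-39) = -3 + (⅕)*(-1/39) = -3 - 1/195 = -586/195 ≈ -3.0051)
p = 221 (p = 17*13 = 221)
M(D, k) = -4/21 - 10/D
(-1630 + 523)/(-897 + p) - M(52, x) = (-1630 + 523)/(-897 + 221) - (-4/21 - 10/52) = -1107/(-676) - (-4/21 - 10*1/52) = -1107*(-1/676) - (-4/21 - 5/26) = 1107/676 - 1*(-209/546) = 1107/676 + 209/546 = 28681/14196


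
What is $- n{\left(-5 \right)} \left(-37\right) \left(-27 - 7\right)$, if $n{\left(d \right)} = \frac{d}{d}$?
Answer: $-1258$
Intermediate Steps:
$n{\left(d \right)} = 1$
$- n{\left(-5 \right)} \left(-37\right) \left(-27 - 7\right) = \left(-1\right) 1 \left(-37\right) \left(-27 - 7\right) = \left(-1\right) \left(-37\right) \left(-27 - 7\right) = 37 \left(-34\right) = -1258$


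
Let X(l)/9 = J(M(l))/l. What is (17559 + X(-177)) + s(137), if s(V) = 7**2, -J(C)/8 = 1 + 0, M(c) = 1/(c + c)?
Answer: 1038896/59 ≈ 17608.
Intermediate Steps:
M(c) = 1/(2*c)
J(C) = -8 (J(C) = -8*(1 + 0) = -8*1 = -8)
X(l) = -72/l (X(l) = 9*(-8/l) = -72/l)
s(V) = 49
(17559 + X(-177)) + s(137) = (17559 - 72/(-177)) + 49 = (17559 - 72*(-1/177)) + 49 = (17559 + 24/59) + 49 = 1036005/59 + 49 = 1038896/59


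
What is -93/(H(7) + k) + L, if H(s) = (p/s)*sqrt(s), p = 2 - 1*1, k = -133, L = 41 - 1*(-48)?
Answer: 3702247/41274 + 31*sqrt(7)/41274 ≈ 89.701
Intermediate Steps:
L = 89 (L = 41 + 48 = 89)
p = 1 (p = 2 - 1 = 1)
H(s) = 1/sqrt(s) (H(s) = (1/s)*sqrt(s) = sqrt(s)/s = 1/sqrt(s))
-93/(H(7) + k) + L = -93/(1/sqrt(7) - 133) + 89 = -93/(sqrt(7)/7 - 133) + 89 = -93/(-133 + sqrt(7)/7) + 89 = 89 - 93/(-133 + sqrt(7)/7)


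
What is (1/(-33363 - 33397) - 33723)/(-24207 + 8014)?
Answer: 2251347481/1081044680 ≈ 2.0826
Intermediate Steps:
(1/(-33363 - 33397) - 33723)/(-24207 + 8014) = (1/(-66760) - 33723)/(-16193) = (-1/66760 - 33723)*(-1/16193) = -2251347481/66760*(-1/16193) = 2251347481/1081044680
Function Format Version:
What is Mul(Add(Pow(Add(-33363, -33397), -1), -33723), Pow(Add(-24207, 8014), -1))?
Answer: Rational(2251347481, 1081044680) ≈ 2.0826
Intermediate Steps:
Mul(Add(Pow(Add(-33363, -33397), -1), -33723), Pow(Add(-24207, 8014), -1)) = Mul(Add(Pow(-66760, -1), -33723), Pow(-16193, -1)) = Mul(Add(Rational(-1, 66760), -33723), Rational(-1, 16193)) = Mul(Rational(-2251347481, 66760), Rational(-1, 16193)) = Rational(2251347481, 1081044680)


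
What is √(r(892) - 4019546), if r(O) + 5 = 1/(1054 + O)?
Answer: I*√15221701992770/1946 ≈ 2004.9*I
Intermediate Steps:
r(O) = -5 + 1/(1054 + O)
√(r(892) - 4019546) = √((-5269 - 5*892)/(1054 + 892) - 4019546) = √((-5269 - 4460)/1946 - 4019546) = √((1/1946)*(-9729) - 4019546) = √(-9729/1946 - 4019546) = √(-7822046245/1946) = I*√15221701992770/1946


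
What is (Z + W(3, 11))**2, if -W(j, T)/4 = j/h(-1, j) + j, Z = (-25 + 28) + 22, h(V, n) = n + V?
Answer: 49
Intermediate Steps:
h(V, n) = V + n
Z = 25 (Z = 3 + 22 = 25)
W(j, T) = -4*j - 4*j/(-1 + j) (W(j, T) = -4*(j/(-1 + j) + j) = -4*(j + j/(-1 + j)) = -4*j - 4*j/(-1 + j))
(Z + W(3, 11))**2 = (25 - 4*3**2/(-1 + 3))**2 = (25 - 4*9/2)**2 = (25 - 4*9*1/2)**2 = (25 - 18)**2 = 7**2 = 49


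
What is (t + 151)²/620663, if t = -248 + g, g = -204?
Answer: 90601/620663 ≈ 0.14597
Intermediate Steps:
t = -452 (t = -248 - 204 = -452)
(t + 151)²/620663 = (-452 + 151)²/620663 = (-301)²*(1/620663) = 90601*(1/620663) = 90601/620663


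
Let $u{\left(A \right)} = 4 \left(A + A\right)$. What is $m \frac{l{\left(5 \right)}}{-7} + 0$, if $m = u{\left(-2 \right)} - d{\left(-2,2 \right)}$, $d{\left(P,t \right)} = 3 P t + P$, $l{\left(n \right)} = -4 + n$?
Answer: $\frac{2}{7} \approx 0.28571$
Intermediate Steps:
$d{\left(P,t \right)} = P + 3 P t$ ($d{\left(P,t \right)} = 3 P t + P = P + 3 P t$)
$u{\left(A \right)} = 8 A$ ($u{\left(A \right)} = 4 \cdot 2 A = 8 A$)
$m = -2$ ($m = 8 \left(-2\right) - - 2 \left(1 + 3 \cdot 2\right) = -16 - - 2 \left(1 + 6\right) = -16 - \left(-2\right) 7 = -16 - -14 = -16 + 14 = -2$)
$m \frac{l{\left(5 \right)}}{-7} + 0 = - 2 \frac{-4 + 5}{-7} + 0 = - 2 \cdot 1 \left(- \frac{1}{7}\right) + 0 = \left(-2\right) \left(- \frac{1}{7}\right) + 0 = \frac{2}{7} + 0 = \frac{2}{7}$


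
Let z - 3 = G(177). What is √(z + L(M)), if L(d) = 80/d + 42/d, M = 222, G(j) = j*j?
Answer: √386048343/111 ≈ 177.01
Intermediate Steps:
G(j) = j²
z = 31332 (z = 3 + 177² = 3 + 31329 = 31332)
L(d) = 122/d
√(z + L(M)) = √(31332 + 122/222) = √(31332 + 122*(1/222)) = √(31332 + 61/111) = √(3477913/111) = √386048343/111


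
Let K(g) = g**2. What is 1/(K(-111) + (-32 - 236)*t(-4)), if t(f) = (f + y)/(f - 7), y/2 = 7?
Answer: 11/138211 ≈ 7.9588e-5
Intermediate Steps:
y = 14 (y = 2*7 = 14)
t(f) = (14 + f)/(-7 + f) (t(f) = (f + 14)/(f - 7) = (14 + f)/(-7 + f))
1/(K(-111) + (-32 - 236)*t(-4)) = 1/((-111)**2 + (-32 - 236)*((14 - 4)/(-7 - 4))) = 1/(12321 - 268*10/(-11)) = 1/(12321 - (-268)*10/11) = 1/(12321 - 268*(-10/11)) = 1/(12321 + 2680/11) = 1/(138211/11) = 11/138211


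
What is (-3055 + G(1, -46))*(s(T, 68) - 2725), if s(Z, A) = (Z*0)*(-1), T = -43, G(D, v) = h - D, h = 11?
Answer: 8297625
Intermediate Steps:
G(D, v) = 11 - D
s(Z, A) = 0 (s(Z, A) = 0*(-1) = 0)
(-3055 + G(1, -46))*(s(T, 68) - 2725) = (-3055 + (11 - 1*1))*(0 - 2725) = (-3055 + (11 - 1))*(-2725) = (-3055 + 10)*(-2725) = -3045*(-2725) = 8297625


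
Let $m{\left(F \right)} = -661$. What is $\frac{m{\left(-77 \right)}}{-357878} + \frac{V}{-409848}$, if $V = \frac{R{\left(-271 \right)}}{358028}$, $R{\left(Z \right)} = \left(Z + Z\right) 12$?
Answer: $\frac{2020740086027}{1094040947230484} \approx 0.001847$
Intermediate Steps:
$R{\left(Z \right)} = 24 Z$ ($R{\left(Z \right)} = 2 Z 12 = 24 Z$)
$V = - \frac{1626}{89507}$ ($V = \frac{24 \left(-271\right)}{358028} = \left(-6504\right) \frac{1}{358028} = - \frac{1626}{89507} \approx -0.018166$)
$\frac{m{\left(-77 \right)}}{-357878} + \frac{V}{-409848} = - \frac{661}{-357878} - \frac{1626}{89507 \left(-409848\right)} = \left(-661\right) \left(- \frac{1}{357878}\right) - - \frac{271}{6114044156} = \frac{661}{357878} + \frac{271}{6114044156} = \frac{2020740086027}{1094040947230484}$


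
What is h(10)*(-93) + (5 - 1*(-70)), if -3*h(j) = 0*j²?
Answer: 75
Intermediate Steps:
h(j) = 0 (h(j) = -0*j² = -⅓*0 = 0)
h(10)*(-93) + (5 - 1*(-70)) = 0*(-93) + (5 - 1*(-70)) = 0 + (5 + 70) = 0 + 75 = 75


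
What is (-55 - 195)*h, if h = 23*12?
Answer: -69000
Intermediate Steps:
h = 276
(-55 - 195)*h = (-55 - 195)*276 = -250*276 = -69000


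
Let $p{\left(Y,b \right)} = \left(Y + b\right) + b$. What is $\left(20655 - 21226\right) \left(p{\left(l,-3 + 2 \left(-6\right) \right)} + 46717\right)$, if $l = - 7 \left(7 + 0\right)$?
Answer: $-26630298$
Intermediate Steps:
$l = -49$ ($l = \left(-7\right) 7 = -49$)
$p{\left(Y,b \right)} = Y + 2 b$
$\left(20655 - 21226\right) \left(p{\left(l,-3 + 2 \left(-6\right) \right)} + 46717\right) = \left(20655 - 21226\right) \left(\left(-49 + 2 \left(-3 + 2 \left(-6\right)\right)\right) + 46717\right) = - 571 \left(\left(-49 + 2 \left(-3 - 12\right)\right) + 46717\right) = - 571 \left(\left(-49 + 2 \left(-15\right)\right) + 46717\right) = - 571 \left(\left(-49 - 30\right) + 46717\right) = - 571 \left(-79 + 46717\right) = \left(-571\right) 46638 = -26630298$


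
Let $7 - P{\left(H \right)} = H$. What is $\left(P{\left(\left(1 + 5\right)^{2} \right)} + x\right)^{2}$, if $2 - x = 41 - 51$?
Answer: $289$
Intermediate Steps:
$x = 12$ ($x = 2 - \left(41 - 51\right) = 2 - -10 = 2 + 10 = 12$)
$P{\left(H \right)} = 7 - H$
$\left(P{\left(\left(1 + 5\right)^{2} \right)} + x\right)^{2} = \left(\left(7 - \left(1 + 5\right)^{2}\right) + 12\right)^{2} = \left(\left(7 - 6^{2}\right) + 12\right)^{2} = \left(\left(7 - 36\right) + 12\right)^{2} = \left(-29 + 12\right)^{2} = \left(-17\right)^{2} = 289$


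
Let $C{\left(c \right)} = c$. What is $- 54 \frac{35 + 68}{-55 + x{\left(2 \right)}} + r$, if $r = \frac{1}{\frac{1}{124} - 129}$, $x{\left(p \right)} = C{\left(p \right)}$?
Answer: $\frac{88957618}{847735} \approx 104.94$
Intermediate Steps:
$x{\left(p \right)} = p$
$r = - \frac{124}{15995}$ ($r = \frac{1}{\frac{1}{124} - 129} = \frac{1}{- \frac{15995}{124}} = - \frac{124}{15995} \approx -0.0077524$)
$- 54 \frac{35 + 68}{-55 + x{\left(2 \right)}} + r = - 54 \frac{35 + 68}{-55 + 2} - \frac{124}{15995} = - 54 \frac{103}{-53} - \frac{124}{15995} = - 54 \cdot 103 \left(- \frac{1}{53}\right) - \frac{124}{15995} = \left(-54\right) \left(- \frac{103}{53}\right) - \frac{124}{15995} = \frac{5562}{53} - \frac{124}{15995} = \frac{88957618}{847735}$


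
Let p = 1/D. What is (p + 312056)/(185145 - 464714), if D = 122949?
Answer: -38366973145/34372728981 ≈ -1.1162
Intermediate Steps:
p = 1/122949 ≈ 8.1335e-6
(p + 312056)/(185145 - 464714) = (1/122949 + 312056)/(185145 - 464714) = (38366973145/122949)/(-279569) = (38366973145/122949)*(-1/279569) = -38366973145/34372728981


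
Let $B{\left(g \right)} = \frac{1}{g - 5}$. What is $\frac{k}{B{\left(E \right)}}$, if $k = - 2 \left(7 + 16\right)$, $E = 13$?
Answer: $-368$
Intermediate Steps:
$B{\left(g \right)} = \frac{1}{-5 + g}$
$k = -46$ ($k = \left(-2\right) 23 = -46$)
$\frac{k}{B{\left(E \right)}} = - \frac{46}{\frac{1}{-5 + 13}} = - \frac{46}{\frac{1}{8}} = - 46 \frac{1}{\frac{1}{8}} = \left(-46\right) 8 = -368$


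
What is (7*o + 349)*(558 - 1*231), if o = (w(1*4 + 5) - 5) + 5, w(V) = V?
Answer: 134724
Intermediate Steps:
o = 9 (o = ((1*4 + 5) - 5) + 5 = ((4 + 5) - 5) + 5 = (9 - 5) + 5 = 4 + 5 = 9)
(7*o + 349)*(558 - 1*231) = (7*9 + 349)*(558 - 1*231) = (63 + 349)*(558 - 231) = 412*327 = 134724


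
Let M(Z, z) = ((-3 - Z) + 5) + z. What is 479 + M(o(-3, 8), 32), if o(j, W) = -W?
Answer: 521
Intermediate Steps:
M(Z, z) = 2 + z - Z (M(Z, z) = (2 - Z) + z = 2 + z - Z)
479 + M(o(-3, 8), 32) = 479 + (2 + 32 - (-1)*8) = 479 + (2 + 32 - 1*(-8)) = 479 + (2 + 32 + 8) = 479 + 42 = 521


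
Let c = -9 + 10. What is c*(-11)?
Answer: -11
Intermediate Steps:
c = 1
c*(-11) = 1*(-11) = -11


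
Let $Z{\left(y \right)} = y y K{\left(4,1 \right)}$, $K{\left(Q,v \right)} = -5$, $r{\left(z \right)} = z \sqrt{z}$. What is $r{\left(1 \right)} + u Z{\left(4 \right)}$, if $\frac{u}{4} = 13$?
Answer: $-4159$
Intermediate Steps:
$u = 52$ ($u = 4 \cdot 13 = 52$)
$r{\left(z \right)} = z^{\frac{3}{2}}$
$Z{\left(y \right)} = - 5 y^{2}$ ($Z{\left(y \right)} = y y \left(-5\right) = y^{2} \left(-5\right) = - 5 y^{2}$)
$r{\left(1 \right)} + u Z{\left(4 \right)} = 1^{\frac{3}{2}} + 52 \left(- 5 \cdot 4^{2}\right) = 1 + 52 \left(\left(-5\right) 16\right) = 1 + 52 \left(-80\right) = 1 - 4160 = -4159$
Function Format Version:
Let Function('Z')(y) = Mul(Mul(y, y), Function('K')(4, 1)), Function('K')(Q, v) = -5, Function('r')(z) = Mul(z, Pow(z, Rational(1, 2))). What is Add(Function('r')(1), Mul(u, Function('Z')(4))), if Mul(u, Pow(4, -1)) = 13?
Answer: -4159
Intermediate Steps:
u = 52 (u = Mul(4, 13) = 52)
Function('r')(z) = Pow(z, Rational(3, 2))
Function('Z')(y) = Mul(-5, Pow(y, 2)) (Function('Z')(y) = Mul(Mul(y, y), -5) = Mul(Pow(y, 2), -5) = Mul(-5, Pow(y, 2)))
Add(Function('r')(1), Mul(u, Function('Z')(4))) = Add(Pow(1, Rational(3, 2)), Mul(52, Mul(-5, Pow(4, 2)))) = Add(1, Mul(52, Mul(-5, 16))) = Add(1, Mul(52, -80)) = Add(1, -4160) = -4159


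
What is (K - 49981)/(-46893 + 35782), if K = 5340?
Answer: 44641/11111 ≈ 4.0177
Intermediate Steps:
(K - 49981)/(-46893 + 35782) = (5340 - 49981)/(-46893 + 35782) = -44641/(-11111) = -44641*(-1/11111) = 44641/11111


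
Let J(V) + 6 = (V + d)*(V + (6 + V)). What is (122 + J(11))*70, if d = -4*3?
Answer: 6160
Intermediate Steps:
d = -12
J(V) = -6 + (-12 + V)*(6 + 2*V) (J(V) = -6 + (V - 12)*(V + (6 + V)) = -6 + (-12 + V)*(6 + 2*V))
(122 + J(11))*70 = (122 + (-78 - 18*11 + 2*11**2))*70 = (122 + (-78 - 198 + 2*121))*70 = (122 + (-78 - 198 + 242))*70 = (122 - 34)*70 = 88*70 = 6160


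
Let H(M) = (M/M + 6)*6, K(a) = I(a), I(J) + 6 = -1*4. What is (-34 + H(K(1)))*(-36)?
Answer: -288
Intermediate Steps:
I(J) = -10 (I(J) = -6 - 1*4 = -6 - 4 = -10)
K(a) = -10
H(M) = 42 (H(M) = (1 + 6)*6 = 7*6 = 42)
(-34 + H(K(1)))*(-36) = (-34 + 42)*(-36) = 8*(-36) = -288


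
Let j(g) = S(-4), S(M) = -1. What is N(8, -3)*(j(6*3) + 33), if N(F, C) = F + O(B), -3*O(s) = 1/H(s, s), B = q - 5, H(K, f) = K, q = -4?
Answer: 6944/27 ≈ 257.19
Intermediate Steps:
j(g) = -1
B = -9 (B = -4 - 5 = -9)
O(s) = -1/(3*s)
N(F, C) = 1/27 + F (N(F, C) = F - ⅓/(-9) = F - ⅓*(-⅑) = F + 1/27 = 1/27 + F)
N(8, -3)*(j(6*3) + 33) = (1/27 + 8)*(-1 + 33) = (217/27)*32 = 6944/27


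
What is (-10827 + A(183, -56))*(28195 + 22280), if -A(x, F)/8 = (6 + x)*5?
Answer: -928083825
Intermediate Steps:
A(x, F) = -240 - 40*x (A(x, F) = -8*(6 + x)*5 = -8*(30 + 5*x) = -240 - 40*x)
(-10827 + A(183, -56))*(28195 + 22280) = (-10827 + (-240 - 40*183))*(28195 + 22280) = (-10827 + (-240 - 7320))*50475 = (-10827 - 7560)*50475 = -18387*50475 = -928083825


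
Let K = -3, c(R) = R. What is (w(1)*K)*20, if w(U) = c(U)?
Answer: -60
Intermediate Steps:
w(U) = U
(w(1)*K)*20 = (1*(-3))*20 = -3*20 = -60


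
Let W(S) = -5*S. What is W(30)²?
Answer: 22500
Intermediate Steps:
W(30)² = (-5*30)² = (-150)² = 22500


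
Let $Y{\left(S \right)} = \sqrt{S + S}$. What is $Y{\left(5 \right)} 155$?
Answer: $155 \sqrt{10} \approx 490.15$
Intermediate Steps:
$Y{\left(S \right)} = \sqrt{2} \sqrt{S}$ ($Y{\left(S \right)} = \sqrt{2 S} = \sqrt{2} \sqrt{S}$)
$Y{\left(5 \right)} 155 = \sqrt{2} \sqrt{5} \cdot 155 = \sqrt{10} \cdot 155 = 155 \sqrt{10}$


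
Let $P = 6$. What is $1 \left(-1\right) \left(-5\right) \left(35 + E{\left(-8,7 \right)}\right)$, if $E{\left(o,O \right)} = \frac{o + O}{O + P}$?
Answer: $\frac{2270}{13} \approx 174.62$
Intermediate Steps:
$E{\left(o,O \right)} = \frac{O + o}{6 + O}$ ($E{\left(o,O \right)} = \frac{o + O}{O + 6} = \frac{O + o}{6 + O}$)
$1 \left(-1\right) \left(-5\right) \left(35 + E{\left(-8,7 \right)}\right) = 1 \left(-1\right) \left(-5\right) \left(35 + \frac{7 - 8}{6 + 7}\right) = \left(-1\right) \left(-5\right) \left(35 + \frac{1}{13} \left(-1\right)\right) = 5 \left(35 + \frac{1}{13} \left(-1\right)\right) = 5 \left(35 - \frac{1}{13}\right) = 5 \cdot \frac{454}{13} = \frac{2270}{13}$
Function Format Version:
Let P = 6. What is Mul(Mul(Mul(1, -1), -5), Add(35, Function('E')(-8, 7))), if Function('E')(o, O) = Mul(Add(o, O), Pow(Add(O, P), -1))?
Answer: Rational(2270, 13) ≈ 174.62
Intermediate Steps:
Function('E')(o, O) = Mul(Pow(Add(6, O), -1), Add(O, o)) (Function('E')(o, O) = Mul(Add(o, O), Pow(Add(O, 6), -1)) = Mul(Add(O, o), Pow(Add(6, O), -1)) = Mul(Pow(Add(6, O), -1), Add(O, o)))
Mul(Mul(Mul(1, -1), -5), Add(35, Function('E')(-8, 7))) = Mul(Mul(Mul(1, -1), -5), Add(35, Mul(Pow(Add(6, 7), -1), Add(7, -8)))) = Mul(Mul(-1, -5), Add(35, Mul(Pow(13, -1), -1))) = Mul(5, Add(35, Mul(Rational(1, 13), -1))) = Mul(5, Add(35, Rational(-1, 13))) = Mul(5, Rational(454, 13)) = Rational(2270, 13)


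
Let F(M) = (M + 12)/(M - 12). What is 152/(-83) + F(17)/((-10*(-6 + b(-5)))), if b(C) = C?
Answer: -81193/45650 ≈ -1.7786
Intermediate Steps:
F(M) = (12 + M)/(-12 + M)
152/(-83) + F(17)/((-10*(-6 + b(-5)))) = 152/(-83) + ((12 + 17)/(-12 + 17))/((-10*(-6 - 5))) = 152*(-1/83) + (29/5)/((-10*(-11))) = -152/83 + ((⅕)*29)/110 = -152/83 + (29/5)*(1/110) = -152/83 + 29/550 = -81193/45650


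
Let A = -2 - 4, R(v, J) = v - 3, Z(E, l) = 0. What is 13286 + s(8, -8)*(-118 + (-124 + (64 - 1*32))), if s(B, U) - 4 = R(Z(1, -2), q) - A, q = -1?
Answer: 11816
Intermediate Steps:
R(v, J) = -3 + v
A = -6
s(B, U) = 7 (s(B, U) = 4 + ((-3 + 0) - 1*(-6)) = 4 + (-3 + 6) = 4 + 3 = 7)
13286 + s(8, -8)*(-118 + (-124 + (64 - 1*32))) = 13286 + 7*(-118 + (-124 + (64 - 1*32))) = 13286 + 7*(-118 + (-124 + (64 - 32))) = 13286 + 7*(-118 + (-124 + 32)) = 13286 + 7*(-118 - 92) = 13286 + 7*(-210) = 13286 - 1470 = 11816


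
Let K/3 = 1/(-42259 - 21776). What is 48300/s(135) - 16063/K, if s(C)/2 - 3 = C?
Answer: 342864910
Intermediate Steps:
s(C) = 6 + 2*C
K = -1/21345 (K = 3/(-42259 - 21776) = 3/(-64035) = 3*(-1/64035) = -1/21345 ≈ -4.6849e-5)
48300/s(135) - 16063/K = 48300/(6 + 2*135) - 16063/(-1/21345) = 48300/(6 + 270) - 16063*(-21345) = 48300/276 + 342864735 = 48300*(1/276) + 342864735 = 175 + 342864735 = 342864910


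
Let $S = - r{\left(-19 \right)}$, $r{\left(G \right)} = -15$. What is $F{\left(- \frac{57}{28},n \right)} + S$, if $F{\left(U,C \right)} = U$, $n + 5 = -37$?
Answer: $\frac{363}{28} \approx 12.964$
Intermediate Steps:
$n = -42$ ($n = -5 - 37 = -42$)
$S = 15$ ($S = \left(-1\right) \left(-15\right) = 15$)
$F{\left(- \frac{57}{28},n \right)} + S = - \frac{57}{28} + 15 = \frac{363}{28}$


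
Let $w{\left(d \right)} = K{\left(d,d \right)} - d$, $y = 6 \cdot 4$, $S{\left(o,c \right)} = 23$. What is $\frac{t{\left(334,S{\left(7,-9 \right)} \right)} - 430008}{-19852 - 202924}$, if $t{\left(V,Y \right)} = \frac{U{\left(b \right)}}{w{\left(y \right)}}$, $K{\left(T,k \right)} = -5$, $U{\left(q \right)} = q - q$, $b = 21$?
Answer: $\frac{53751}{27847} \approx 1.9302$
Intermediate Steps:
$U{\left(q \right)} = 0$
$y = 24$
$w{\left(d \right)} = -5 - d$
$t{\left(V,Y \right)} = 0$ ($t{\left(V,Y \right)} = \frac{0}{-5 - 24} = \frac{0}{-29} = 0 \left(- \frac{1}{29}\right) = 0$)
$\frac{t{\left(334,S{\left(7,-9 \right)} \right)} - 430008}{-19852 - 202924} = \frac{0 - 430008}{-19852 - 202924} = - \frac{430008}{-222776} = \left(-430008\right) \left(- \frac{1}{222776}\right) = \frac{53751}{27847}$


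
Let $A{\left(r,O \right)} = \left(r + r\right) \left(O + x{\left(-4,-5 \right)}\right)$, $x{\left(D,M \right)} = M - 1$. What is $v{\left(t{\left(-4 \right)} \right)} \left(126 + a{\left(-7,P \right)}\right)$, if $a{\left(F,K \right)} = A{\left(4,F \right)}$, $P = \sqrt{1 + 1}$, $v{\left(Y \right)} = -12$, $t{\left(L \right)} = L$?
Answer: $-264$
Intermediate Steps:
$x{\left(D,M \right)} = -1 + M$
$A{\left(r,O \right)} = 2 r \left(-6 + O\right)$ ($A{\left(r,O \right)} = \left(r + r\right) \left(O - 6\right) = 2 r \left(O - 6\right) = 2 r \left(-6 + O\right)$)
$P = \sqrt{2} \approx 1.4142$
$a{\left(F,K \right)} = -48 + 8 F$ ($a{\left(F,K \right)} = 2 \cdot 4 \left(-6 + F\right) = -48 + 8 F$)
$v{\left(t{\left(-4 \right)} \right)} \left(126 + a{\left(-7,P \right)}\right) = - 12 \left(126 + \left(-48 + 8 \left(-7\right)\right)\right) = - 12 \left(126 - 104\right) = \left(-12\right) 22 = -264$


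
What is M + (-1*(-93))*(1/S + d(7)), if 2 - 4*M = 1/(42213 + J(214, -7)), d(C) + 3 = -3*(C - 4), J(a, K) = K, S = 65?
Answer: -12225305613/10973560 ≈ -1114.1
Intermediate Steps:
d(C) = 9 - 3*C (d(C) = -3 - 3*(C - 4) = -3 - 3*(-4 + C) = -3 + (12 - 3*C) = 9 - 3*C)
M = 84411/168824 (M = ½ - 1/(4*(42213 - 7)) = ½ - ¼/42206 = ½ - ¼*1/42206 = ½ - 1/168824 = 84411/168824 ≈ 0.49999)
M + (-1*(-93))*(1/S + d(7)) = 84411/168824 + (-1*(-93))*(1/65 + (9 - 3*7)) = 84411/168824 + 93*(1/65 + (9 - 21)) = 84411/168824 + 93*(1/65 - 12) = 84411/168824 + 93*(-779/65) = 84411/168824 - 72447/65 = -12225305613/10973560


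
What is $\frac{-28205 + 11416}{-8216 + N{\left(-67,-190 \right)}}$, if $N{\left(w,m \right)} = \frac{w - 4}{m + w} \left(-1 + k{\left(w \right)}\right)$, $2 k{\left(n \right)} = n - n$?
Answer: $\frac{4314773}{2111583} \approx 2.0434$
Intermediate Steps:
$k{\left(n \right)} = 0$ ($k{\left(n \right)} = \frac{n - n}{2} = \frac{1}{2} \cdot 0 = 0$)
$N{\left(w,m \right)} = - \frac{-4 + w}{m + w}$ ($N{\left(w,m \right)} = \frac{w - 4}{m + w} \left(-1 + 0\right) = \frac{-4 + w}{m + w} \left(-1\right) = - \frac{-4 + w}{m + w}$)
$\frac{-28205 + 11416}{-8216 + N{\left(-67,-190 \right)}} = \frac{-28205 + 11416}{-8216 + \frac{4 - -67}{-190 - 67}} = - \frac{16789}{-8216 + \frac{4 + 67}{-257}} = - \frac{16789}{-8216 - \frac{71}{257}} = - \frac{16789}{- \frac{2111583}{257}} = \left(-16789\right) \left(- \frac{257}{2111583}\right) = \frac{4314773}{2111583}$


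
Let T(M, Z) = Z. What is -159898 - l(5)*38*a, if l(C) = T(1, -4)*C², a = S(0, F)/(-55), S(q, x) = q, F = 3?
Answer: -159898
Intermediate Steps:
a = 0 (a = 0/(-55) = 0*(-1/55) = 0)
l(C) = -4*C²
-159898 - l(5)*38*a = -159898 - -4*5²*38*0 = -159898 - -4*25*38*0 = -159898 - (-100*38)*0 = -159898 - (-3800)*0 = -159898 - 1*0 = -159898 + 0 = -159898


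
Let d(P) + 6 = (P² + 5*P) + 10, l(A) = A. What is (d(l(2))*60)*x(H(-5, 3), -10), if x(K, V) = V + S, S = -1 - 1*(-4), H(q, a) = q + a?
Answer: -7560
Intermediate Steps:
H(q, a) = a + q
S = 3 (S = -1 + 4 = 3)
d(P) = 4 + P² + 5*P (d(P) = -6 + ((P² + 5*P) + 10) = -6 + (10 + P² + 5*P) = 4 + P² + 5*P)
x(K, V) = 3 + V (x(K, V) = V + 3 = 3 + V)
(d(l(2))*60)*x(H(-5, 3), -10) = ((4 + 2² + 5*2)*60)*(3 - 10) = ((4 + 4 + 10)*60)*(-7) = (18*60)*(-7) = 1080*(-7) = -7560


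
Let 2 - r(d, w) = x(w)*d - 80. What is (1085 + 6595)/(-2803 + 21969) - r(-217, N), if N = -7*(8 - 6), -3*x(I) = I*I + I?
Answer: 376125104/28749 ≈ 13083.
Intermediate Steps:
x(I) = -I/3 - I²/3 (x(I) = -(I*I + I)/3 = -(I² + I)/3 = -(I + I²)/3 = -I/3 - I²/3)
N = -14 (N = -7*2 = -14)
r(d, w) = 82 + d*w*(1 + w)/3 (r(d, w) = 2 - ((-w*(1 + w)/3)*d - 80) = 2 - (-d*w*(1 + w)/3 - 80) = 2 - (-80 - d*w*(1 + w)/3) = 2 + (80 + d*w*(1 + w)/3) = 82 + d*w*(1 + w)/3)
(1085 + 6595)/(-2803 + 21969) - r(-217, N) = (1085 + 6595)/(-2803 + 21969) - (82 + (⅓)*(-217)*(-14)*(1 - 14)) = 7680/19166 - (82 + (⅓)*(-217)*(-14)*(-13)) = 7680*(1/19166) - (82 - 39494/3) = 3840/9583 - 1*(-39248/3) = 3840/9583 + 39248/3 = 376125104/28749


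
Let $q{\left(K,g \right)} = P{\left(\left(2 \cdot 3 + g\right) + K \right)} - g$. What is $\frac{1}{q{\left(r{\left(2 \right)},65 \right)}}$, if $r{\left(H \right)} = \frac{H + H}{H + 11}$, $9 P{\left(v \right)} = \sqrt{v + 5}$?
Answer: $- \frac{68445}{4447933} - \frac{36 \sqrt{806}}{4447933} \approx -0.015618$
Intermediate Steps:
$P{\left(v \right)} = \frac{\sqrt{5 + v}}{9}$ ($P{\left(v \right)} = \frac{\sqrt{v + 5}}{9} = \frac{\sqrt{5 + v}}{9}$)
$r{\left(H \right)} = \frac{2 H}{11 + H}$
$q{\left(K,g \right)} = - g + \frac{\sqrt{11 + K + g}}{9}$ ($q{\left(K,g \right)} = \frac{\sqrt{5 + \left(\left(2 \cdot 3 + g\right) + K\right)}}{9} - g = \frac{\sqrt{5 + \left(\left(6 + g\right) + K\right)}}{9} - g = \frac{\sqrt{5 + \left(6 + K + g\right)}}{9} - g = \frac{\sqrt{11 + K + g}}{9} - g = - g + \frac{\sqrt{11 + K + g}}{9}$)
$\frac{1}{q{\left(r{\left(2 \right)},65 \right)}} = \frac{1}{\left(-1\right) 65 + \frac{\sqrt{11 + 2 \cdot 2 \frac{1}{11 + 2} + 65}}{9}} = \frac{1}{-65 + \frac{\sqrt{11 + 2 \cdot 2 \cdot \frac{1}{13} + 65}}{9}} = \frac{1}{-65 + \frac{\sqrt{11 + \frac{4}{13} + 65}}{9}} = \frac{1}{-65 + \frac{\sqrt{\frac{992}{13}}}{9}} = \frac{1}{-65 + \frac{\frac{4}{13} \sqrt{806}}{9}} = \frac{1}{-65 + \frac{4 \sqrt{806}}{117}}$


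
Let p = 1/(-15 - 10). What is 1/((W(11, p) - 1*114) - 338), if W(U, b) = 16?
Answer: -1/436 ≈ -0.0022936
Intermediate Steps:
p = -1/25 (p = 1/(-25) = -1/25 ≈ -0.040000)
1/((W(11, p) - 1*114) - 338) = 1/((16 - 1*114) - 338) = 1/((16 - 114) - 338) = 1/(-98 - 338) = 1/(-436) = -1/436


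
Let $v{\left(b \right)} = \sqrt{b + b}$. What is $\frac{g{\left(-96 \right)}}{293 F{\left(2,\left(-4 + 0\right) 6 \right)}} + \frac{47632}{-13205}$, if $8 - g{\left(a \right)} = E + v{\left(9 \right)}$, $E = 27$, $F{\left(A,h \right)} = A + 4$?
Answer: $- \frac{83987951}{23214390} - \frac{\sqrt{2}}{586} \approx -3.6203$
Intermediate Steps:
$v{\left(b \right)} = \sqrt{2} \sqrt{b}$ ($v{\left(b \right)} = \sqrt{2 b} = \sqrt{2} \sqrt{b}$)
$F{\left(A,h \right)} = 4 + A$
$g{\left(a \right)} = -19 - 3 \sqrt{2}$ ($g{\left(a \right)} = 8 - \left(27 + \sqrt{2} \sqrt{9}\right) = 8 - \left(27 + \sqrt{2} \cdot 3\right) = 8 - \left(27 + 3 \sqrt{2}\right) = -19 - 3 \sqrt{2}$)
$\frac{g{\left(-96 \right)}}{293 F{\left(2,\left(-4 + 0\right) 6 \right)}} + \frac{47632}{-13205} = \frac{-19 - 3 \sqrt{2}}{293 \left(4 + 2\right)} + \frac{47632}{-13205} = \frac{-19 - 3 \sqrt{2}}{293 \cdot 6} + 47632 \left(- \frac{1}{13205}\right) = \frac{-19 - 3 \sqrt{2}}{1758} - \frac{47632}{13205} = \left(-19 - 3 \sqrt{2}\right) \frac{1}{1758} - \frac{47632}{13205} = \left(- \frac{19}{1758} - \frac{\sqrt{2}}{586}\right) - \frac{47632}{13205} = - \frac{83987951}{23214390} - \frac{\sqrt{2}}{586}$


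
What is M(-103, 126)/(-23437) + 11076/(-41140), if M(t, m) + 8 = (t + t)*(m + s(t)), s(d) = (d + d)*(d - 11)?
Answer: 49957928327/241049545 ≈ 207.25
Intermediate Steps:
s(d) = 2*d*(-11 + d) (s(d) = (2*d)*(-11 + d) = 2*d*(-11 + d))
M(t, m) = -8 + 2*t*(m + 2*t*(-11 + t)) (M(t, m) = -8 + (t + t)*(m + 2*t*(-11 + t)) = -8 + (2*t)*(m + 2*t*(-11 + t)) = -8 + 2*t*(m + 2*t*(-11 + t)))
M(-103, 126)/(-23437) + 11076/(-41140) = (-8 + 2*126*(-103) + 4*(-103)²*(-11 - 103))/(-23437) + 11076/(-41140) = (-8 - 25956 + 4*10609*(-114))*(-1/23437) + 11076*(-1/41140) = (-8 - 25956 - 4837704)*(-1/23437) - 2769/10285 = -4863668*(-1/23437) - 2769/10285 = 4863668/23437 - 2769/10285 = 49957928327/241049545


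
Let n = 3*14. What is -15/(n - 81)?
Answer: 5/13 ≈ 0.38462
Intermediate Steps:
n = 42
-15/(n - 81) = -15/(42 - 81) = -15/(-39) = -15*(-1/39) = 5/13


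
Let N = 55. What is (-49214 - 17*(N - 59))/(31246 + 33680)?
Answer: -8191/10821 ≈ -0.75695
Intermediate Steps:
(-49214 - 17*(N - 59))/(31246 + 33680) = (-49214 - 17*(55 - 59))/(31246 + 33680) = (-49214 - 17*(-4))/64926 = (-49214 + 68)*(1/64926) = -49146*1/64926 = -8191/10821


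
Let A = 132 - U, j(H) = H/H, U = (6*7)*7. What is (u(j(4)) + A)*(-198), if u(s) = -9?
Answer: 33858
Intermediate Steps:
U = 294 (U = 42*7 = 294)
j(H) = 1
A = -162 (A = 132 - 1*294 = 132 - 294 = -162)
(u(j(4)) + A)*(-198) = (-9 - 162)*(-198) = -171*(-198) = 33858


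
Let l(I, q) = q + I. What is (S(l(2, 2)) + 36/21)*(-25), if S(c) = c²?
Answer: -3100/7 ≈ -442.86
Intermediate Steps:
l(I, q) = I + q
(S(l(2, 2)) + 36/21)*(-25) = ((2 + 2)² + 36/21)*(-25) = (4² + 36*(1/21))*(-25) = (16 + 12/7)*(-25) = (124/7)*(-25) = -3100/7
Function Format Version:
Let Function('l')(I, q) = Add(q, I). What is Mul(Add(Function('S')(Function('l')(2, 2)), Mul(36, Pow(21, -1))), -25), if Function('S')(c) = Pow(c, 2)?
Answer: Rational(-3100, 7) ≈ -442.86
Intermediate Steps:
Function('l')(I, q) = Add(I, q)
Mul(Add(Function('S')(Function('l')(2, 2)), Mul(36, Pow(21, -1))), -25) = Mul(Add(Pow(Add(2, 2), 2), Mul(36, Pow(21, -1))), -25) = Mul(Add(Pow(4, 2), Mul(36, Rational(1, 21))), -25) = Mul(Add(16, Rational(12, 7)), -25) = Mul(Rational(124, 7), -25) = Rational(-3100, 7)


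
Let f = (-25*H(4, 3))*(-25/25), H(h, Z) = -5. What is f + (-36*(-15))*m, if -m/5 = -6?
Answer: 16075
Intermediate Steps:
m = 30 (m = -5*(-6) = 30)
f = -125 (f = (-25*(-5))*(-25/25) = 125*(-25*1/25) = 125*(-1) = -125)
f + (-36*(-15))*m = -125 - 36*(-15)*30 = -125 + 540*30 = -125 + 16200 = 16075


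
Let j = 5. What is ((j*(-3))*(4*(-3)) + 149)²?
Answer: 108241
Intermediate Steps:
((j*(-3))*(4*(-3)) + 149)² = ((5*(-3))*(4*(-3)) + 149)² = (-15*(-12) + 149)² = (180 + 149)² = 329² = 108241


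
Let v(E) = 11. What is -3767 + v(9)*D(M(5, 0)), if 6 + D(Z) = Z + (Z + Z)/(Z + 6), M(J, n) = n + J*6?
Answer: -10454/3 ≈ -3484.7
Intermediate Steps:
M(J, n) = n + 6*J
D(Z) = -6 + Z + 2*Z/(6 + Z) (D(Z) = -6 + (Z + (Z + Z)/(Z + 6)) = -6 + (Z + (2*Z)/(6 + Z)) = -6 + (Z + 2*Z/(6 + Z)) = -6 + Z + 2*Z/(6 + Z))
-3767 + v(9)*D(M(5, 0)) = -3767 + 11*((-36 + (0 + 6*5)² + 2*(0 + 6*5))/(6 + (0 + 6*5))) = -3767 + 11*((-36 + (0 + 30)² + 2*(0 + 30))/(6 + (0 + 30))) = -3767 + 11*((-36 + 30² + 2*30)/(6 + 30)) = -3767 + 11*((-36 + 900 + 60)/36) = -3767 + 11*((1/36)*924) = -3767 + 11*(77/3) = -3767 + 847/3 = -10454/3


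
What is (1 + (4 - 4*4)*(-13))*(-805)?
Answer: -126385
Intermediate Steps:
(1 + (4 - 4*4)*(-13))*(-805) = (1 + (4 - 16)*(-13))*(-805) = (1 - 12*(-13))*(-805) = (1 + 156)*(-805) = 157*(-805) = -126385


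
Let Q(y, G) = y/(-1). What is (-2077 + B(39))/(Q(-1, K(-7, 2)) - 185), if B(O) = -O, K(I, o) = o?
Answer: 23/2 ≈ 11.500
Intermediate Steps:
Q(y, G) = -y (Q(y, G) = y*(-1) = -y)
(-2077 + B(39))/(Q(-1, K(-7, 2)) - 185) = (-2077 - 1*39)/(-1*(-1) - 185) = (-2077 - 39)/(1 - 185) = -2116/(-184) = -2116*(-1/184) = 23/2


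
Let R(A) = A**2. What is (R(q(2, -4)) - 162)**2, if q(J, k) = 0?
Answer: 26244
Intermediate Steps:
(R(q(2, -4)) - 162)**2 = (0**2 - 162)**2 = (0 - 162)**2 = (-162)**2 = 26244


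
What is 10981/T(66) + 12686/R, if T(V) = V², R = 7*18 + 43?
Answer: 57116005/736164 ≈ 77.586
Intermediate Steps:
R = 169 (R = 126 + 43 = 169)
10981/T(66) + 12686/R = 10981/(66²) + 12686/169 = 10981/4356 + 12686*(1/169) = 10981*(1/4356) + 12686/169 = 10981/4356 + 12686/169 = 57116005/736164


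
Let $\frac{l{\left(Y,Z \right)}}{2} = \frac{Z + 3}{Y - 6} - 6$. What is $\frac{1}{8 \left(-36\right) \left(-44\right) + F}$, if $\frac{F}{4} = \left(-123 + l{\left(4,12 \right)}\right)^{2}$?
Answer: $\frac{1}{102672} \approx 9.7398 \cdot 10^{-6}$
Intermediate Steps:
$l{\left(Y,Z \right)} = -12 + \frac{2 \left(3 + Z\right)}{-6 + Y}$ ($l{\left(Y,Z \right)} = 2 \left(\frac{Z + 3}{Y - 6} - 6\right) = 2 \left(\frac{3 + Z}{-6 + Y} - 6\right) = 2 \left(-6 + \frac{3 + Z}{-6 + Y}\right) = -12 + \frac{2 \left(3 + Z\right)}{-6 + Y}$)
$F = 90000$ ($F = 4 \left(-123 + \frac{2 \left(39 + 12 - 24\right)}{-6 + 4}\right)^{2} = 4 \left(-123 + \frac{2 \left(39 + 12 - 24\right)}{-2}\right)^{2} = 4 \left(-123 + 2 \left(- \frac{1}{2}\right) 27\right)^{2} = 4 \left(-123 - 27\right)^{2} = 4 \left(-150\right)^{2} = 4 \cdot 22500 = 90000$)
$\frac{1}{8 \left(-36\right) \left(-44\right) + F} = \frac{1}{8 \left(-36\right) \left(-44\right) + 90000} = \frac{1}{\left(-288\right) \left(-44\right) + 90000} = \frac{1}{12672 + 90000} = \frac{1}{102672}$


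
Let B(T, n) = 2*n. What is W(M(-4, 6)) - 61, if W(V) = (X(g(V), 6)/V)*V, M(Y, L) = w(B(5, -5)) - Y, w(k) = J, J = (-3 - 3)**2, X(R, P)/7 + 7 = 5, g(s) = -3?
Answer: -75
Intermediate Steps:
X(R, P) = -14 (X(R, P) = -49 + 7*5 = -49 + 35 = -14)
J = 36 (J = (-6)**2 = 36)
w(k) = 36
M(Y, L) = 36 - Y
W(V) = -14 (W(V) = (-14/V)*V = -14)
W(M(-4, 6)) - 61 = -14 - 61 = -75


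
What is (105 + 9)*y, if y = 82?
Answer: 9348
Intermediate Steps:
(105 + 9)*y = (105 + 9)*82 = 114*82 = 9348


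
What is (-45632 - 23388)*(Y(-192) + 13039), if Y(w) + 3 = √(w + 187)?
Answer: -899744720 - 69020*I*√5 ≈ -8.9974e+8 - 1.5433e+5*I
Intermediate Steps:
Y(w) = -3 + √(187 + w) (Y(w) = -3 + √(w + 187) = -3 + √(187 + w))
(-45632 - 23388)*(Y(-192) + 13039) = (-45632 - 23388)*((-3 + √(187 - 192)) + 13039) = -69020*((-3 + √(-5)) + 13039) = -69020*((-3 + I*√5) + 13039) = -69020*(13036 + I*√5) = -899744720 - 69020*I*√5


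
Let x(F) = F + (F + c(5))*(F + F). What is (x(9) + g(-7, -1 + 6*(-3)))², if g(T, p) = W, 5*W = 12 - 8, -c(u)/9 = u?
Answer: 10182481/25 ≈ 4.0730e+5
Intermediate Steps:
c(u) = -9*u
W = ⅘ (W = (12 - 8)/5 = (⅕)*4 = ⅘ ≈ 0.80000)
g(T, p) = ⅘
x(F) = F + 2*F*(-45 + F) (x(F) = F + (F - 9*5)*(F + F) = F + (F - 45)*(2*F) = F + (-45 + F)*(2*F) = F + 2*F*(-45 + F))
(x(9) + g(-7, -1 + 6*(-3)))² = (9*(-89 + 2*9) + ⅘)² = (9*(-89 + 18) + ⅘)² = (9*(-71) + ⅘)² = (-639 + ⅘)² = (-3191/5)² = 10182481/25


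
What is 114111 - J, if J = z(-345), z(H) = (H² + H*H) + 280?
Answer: -124219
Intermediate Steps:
z(H) = 280 + 2*H² (z(H) = (H² + H²) + 280 = 2*H² + 280 = 280 + 2*H²)
J = 238330 (J = 280 + 2*(-345)² = 280 + 2*119025 = 280 + 238050 = 238330)
114111 - J = 114111 - 1*238330 = 114111 - 238330 = -124219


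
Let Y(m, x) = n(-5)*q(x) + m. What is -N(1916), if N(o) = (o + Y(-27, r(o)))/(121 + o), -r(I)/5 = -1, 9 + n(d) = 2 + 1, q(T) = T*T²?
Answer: -1139/2037 ≈ -0.55916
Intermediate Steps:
q(T) = T³
n(d) = -6 (n(d) = -9 + (2 + 1) = -9 + 3 = -6)
r(I) = 5 (r(I) = -5*(-1) = 5)
Y(m, x) = m - 6*x³ (Y(m, x) = -6*x³ + m = m - 6*x³)
N(o) = (-777 + o)/(121 + o) (N(o) = (o + (-27 - 6*5³))/(121 + o) = (o + (-27 - 6*125))/(121 + o) = (o + (-27 - 750))/(121 + o) = (o - 777)/(121 + o) = (-777 + o)/(121 + o))
-N(1916) = -(-777 + 1916)/(121 + 1916) = -1139/2037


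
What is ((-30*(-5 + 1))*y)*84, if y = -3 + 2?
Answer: -10080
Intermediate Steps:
y = -1
((-30*(-5 + 1))*y)*84 = (-30*(-5 + 1)*(-1))*84 = (-30*(-4)*(-1))*84 = (-5*(-24)*(-1))*84 = (120*(-1))*84 = -120*84 = -10080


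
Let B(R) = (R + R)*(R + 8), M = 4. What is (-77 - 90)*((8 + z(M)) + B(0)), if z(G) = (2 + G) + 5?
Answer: -3173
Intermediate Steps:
z(G) = 7 + G
B(R) = 2*R*(8 + R) (B(R) = (2*R)*(8 + R) = 2*R*(8 + R))
(-77 - 90)*((8 + z(M)) + B(0)) = (-77 - 90)*((8 + (7 + 4)) + 2*0*(8 + 0)) = -167*((8 + 11) + 2*0*8) = -167*(19 + 0) = -167*19 = -3173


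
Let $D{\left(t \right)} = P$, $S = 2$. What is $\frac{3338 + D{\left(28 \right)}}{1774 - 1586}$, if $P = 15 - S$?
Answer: $\frac{3351}{188} \approx 17.824$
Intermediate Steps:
$P = 13$ ($P = 15 - 2 = 13$)
$D{\left(t \right)} = 13$
$\frac{3338 + D{\left(28 \right)}}{1774 - 1586} = \frac{3338 + 13}{1774 - 1586} = \frac{3351}{188}$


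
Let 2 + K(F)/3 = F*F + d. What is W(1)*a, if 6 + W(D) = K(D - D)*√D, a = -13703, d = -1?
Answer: 205545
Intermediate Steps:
K(F) = -9 + 3*F² (K(F) = -6 + 3*(F*F - 1) = -6 + 3*(F² - 1) = -6 + 3*(-1 + F²) = -6 + (-3 + 3*F²) = -9 + 3*F²)
W(D) = -6 - 9*√D (W(D) = -6 + (-9 + 3*(D - D)²)*√D = -6 + (-9 + 3*0²)*√D = -6 + (-9 + 3*0)*√D = -6 + (-9 + 0)*√D = -6 - 9*√D)
W(1)*a = (-6 - 9*√1)*(-13703) = (-6 - 9*1)*(-13703) = (-6 - 9)*(-13703) = -15*(-13703) = 205545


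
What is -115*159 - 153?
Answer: -18438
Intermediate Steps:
-115*159 - 153 = -18285 - 153 = -18438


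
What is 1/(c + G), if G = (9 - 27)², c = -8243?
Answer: -1/7919 ≈ -0.00012628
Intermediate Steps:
G = 324 (G = (-18)² = 324)
1/(c + G) = 1/(-8243 + 324) = 1/(-7919) = -1/7919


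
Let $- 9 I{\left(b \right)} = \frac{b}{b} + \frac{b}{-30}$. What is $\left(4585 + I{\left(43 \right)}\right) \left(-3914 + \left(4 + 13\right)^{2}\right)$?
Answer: $- \frac{897523175}{54} \approx -1.6621 \cdot 10^{7}$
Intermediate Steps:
$I{\left(b \right)} = - \frac{1}{9} + \frac{b}{270}$ ($I{\left(b \right)} = - \frac{\frac{b}{b} + \frac{b}{-30}}{9} = - \frac{1 + b \left(- \frac{1}{30}\right)}{9} = - \frac{1 - \frac{b}{30}}{9} = - \frac{1}{9} + \frac{b}{270}$)
$\left(4585 + I{\left(43 \right)}\right) \left(-3914 + \left(4 + 13\right)^{2}\right) = \left(4585 + \left(- \frac{1}{9} + \frac{1}{270} \cdot 43\right)\right) \left(-3914 + \left(4 + 13\right)^{2}\right) = \left(4585 + \left(- \frac{1}{9} + \frac{43}{270}\right)\right) \left(-3914 + 17^{2}\right) = \left(4585 + \frac{13}{270}\right) \left(-3914 + 289\right) = \frac{1237963}{270} \left(-3625\right) = - \frac{897523175}{54}$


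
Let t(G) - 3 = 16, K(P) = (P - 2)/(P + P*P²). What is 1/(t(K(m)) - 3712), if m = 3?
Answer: -1/3693 ≈ -0.00027078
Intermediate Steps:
K(P) = (-2 + P)/(P + P³)
t(G) = 19 (t(G) = 3 + 16 = 19)
1/(t(K(m)) - 3712) = 1/(19 - 3712) = 1/(-3693) = -1/3693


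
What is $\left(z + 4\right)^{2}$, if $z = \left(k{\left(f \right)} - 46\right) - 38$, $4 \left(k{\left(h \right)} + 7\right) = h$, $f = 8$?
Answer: $7225$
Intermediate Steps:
$k{\left(h \right)} = -7 + \frac{h}{4}$
$z = -89$ ($z = \left(\left(-7 + \frac{1}{4} \cdot 8\right) - 46\right) - 38 = \left(\left(-7 + 2\right) - 46\right) - 38 = \left(-5 - 46\right) - 38 = -51 - 38 = -89$)
$\left(z + 4\right)^{2} = \left(-89 + 4\right)^{2} = \left(-85\right)^{2} = 7225$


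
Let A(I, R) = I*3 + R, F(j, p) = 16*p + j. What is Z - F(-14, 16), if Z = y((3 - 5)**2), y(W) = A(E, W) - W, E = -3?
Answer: -251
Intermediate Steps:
F(j, p) = j + 16*p
A(I, R) = R + 3*I (A(I, R) = 3*I + R = R + 3*I)
y(W) = -9 (y(W) = (W + 3*(-3)) - W = (W - 9) - W = (-9 + W) - W = -9)
Z = -9
Z - F(-14, 16) = -9 - (-14 + 16*16) = -9 - (-14 + 256) = -9 - 1*242 = -9 - 242 = -251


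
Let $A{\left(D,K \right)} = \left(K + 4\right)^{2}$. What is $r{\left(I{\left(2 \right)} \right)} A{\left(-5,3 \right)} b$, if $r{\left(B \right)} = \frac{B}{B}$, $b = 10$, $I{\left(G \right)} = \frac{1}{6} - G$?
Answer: $490$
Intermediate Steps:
$I{\left(G \right)} = \frac{1}{6} - G$
$A{\left(D,K \right)} = \left(4 + K\right)^{2}$
$r{\left(B \right)} = 1$
$r{\left(I{\left(2 \right)} \right)} A{\left(-5,3 \right)} b = 1 \left(4 + 3\right)^{2} \cdot 10 = 1 \cdot 7^{2} \cdot 10 = 1 \cdot 49 \cdot 10 = 49 \cdot 10 = 490$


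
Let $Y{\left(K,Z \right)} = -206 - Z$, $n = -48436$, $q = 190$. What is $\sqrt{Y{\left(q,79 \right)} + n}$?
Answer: $i \sqrt{48721} \approx 220.73 i$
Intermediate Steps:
$\sqrt{Y{\left(q,79 \right)} + n} = \sqrt{\left(-206 - 79\right) - 48436} = \sqrt{-285 - 48436} = \sqrt{-48721} = i \sqrt{48721}$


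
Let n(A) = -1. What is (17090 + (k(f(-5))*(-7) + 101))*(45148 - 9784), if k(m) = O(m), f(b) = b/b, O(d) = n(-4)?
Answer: 608190072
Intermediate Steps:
O(d) = -1
f(b) = 1
k(m) = -1
(17090 + (k(f(-5))*(-7) + 101))*(45148 - 9784) = (17090 + (-1*(-7) + 101))*(45148 - 9784) = (17090 + (7 + 101))*35364 = (17090 + 108)*35364 = 17198*35364 = 608190072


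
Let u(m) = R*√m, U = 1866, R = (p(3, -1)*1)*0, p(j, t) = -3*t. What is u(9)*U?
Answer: 0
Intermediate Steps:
R = 0 (R = (-3*(-1)*1)*0 = (3*1)*0 = 3*0 = 0)
u(m) = 0 (u(m) = 0*√m = 0)
u(9)*U = 0*1866 = 0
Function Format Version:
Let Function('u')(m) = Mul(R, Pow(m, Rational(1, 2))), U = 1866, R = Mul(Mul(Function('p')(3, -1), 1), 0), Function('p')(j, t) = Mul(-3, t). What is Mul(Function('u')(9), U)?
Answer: 0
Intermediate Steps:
R = 0 (R = Mul(Mul(Mul(-3, -1), 1), 0) = Mul(Mul(3, 1), 0) = Mul(3, 0) = 0)
Function('u')(m) = 0 (Function('u')(m) = Mul(0, Pow(m, Rational(1, 2))) = 0)
Mul(Function('u')(9), U) = Mul(0, 1866) = 0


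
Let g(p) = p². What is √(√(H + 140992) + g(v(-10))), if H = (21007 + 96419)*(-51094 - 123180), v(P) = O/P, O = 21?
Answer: √(441 + 200*I*√5116039433)/10 ≈ 267.45 + 267.44*I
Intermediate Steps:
v(P) = 21/P
H = -20464298724 (H = 117426*(-174274) = -20464298724)
√(√(H + 140992) + g(v(-10))) = √(√(-20464298724 + 140992) + (21/(-10))²) = √(√(-20464157732) + (21*(-⅒))²) = √(2*I*√5116039433 + (-21/10)²) = √(2*I*√5116039433 + 441/100) = √(441/100 + 2*I*√5116039433)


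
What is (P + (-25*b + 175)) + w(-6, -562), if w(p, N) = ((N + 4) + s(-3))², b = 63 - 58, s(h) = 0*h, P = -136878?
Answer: 174536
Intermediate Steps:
s(h) = 0
b = 5
w(p, N) = (4 + N)² (w(p, N) = ((N + 4) + 0)² = ((4 + N) + 0)² = (4 + N)²)
(P + (-25*b + 175)) + w(-6, -562) = (-136878 + (-25*5 + 175)) + (4 - 562)² = (-136878 + (-125 + 175)) + (-558)² = (-136878 + 50) + 311364 = -136828 + 311364 = 174536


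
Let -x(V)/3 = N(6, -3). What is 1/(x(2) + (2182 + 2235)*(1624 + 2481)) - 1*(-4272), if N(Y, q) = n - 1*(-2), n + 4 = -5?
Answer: 77459075233/18131806 ≈ 4272.0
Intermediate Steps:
n = -9 (n = -4 - 5 = -9)
N(Y, q) = -7 (N(Y, q) = -9 - 1*(-2) = -9 + 2 = -7)
x(V) = 21 (x(V) = -3*(-7) = 21)
1/(x(2) + (2182 + 2235)*(1624 + 2481)) - 1*(-4272) = 1/(21 + (2182 + 2235)*(1624 + 2481)) - 1*(-4272) = 1/(21 + 4417*4105) + 4272 = 1/(21 + 18131785) + 4272 = 1/18131806 + 4272 = 77459075233/18131806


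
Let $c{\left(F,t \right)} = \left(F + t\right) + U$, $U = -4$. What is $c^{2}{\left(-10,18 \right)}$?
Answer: $16$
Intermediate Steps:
$c{\left(F,t \right)} = -4 + F + t$ ($c{\left(F,t \right)} = \left(F + t\right) - 4 = -4 + F + t$)
$c^{2}{\left(-10,18 \right)} = \left(-4 - 10 + 18\right)^{2} = 4^{2} = 16$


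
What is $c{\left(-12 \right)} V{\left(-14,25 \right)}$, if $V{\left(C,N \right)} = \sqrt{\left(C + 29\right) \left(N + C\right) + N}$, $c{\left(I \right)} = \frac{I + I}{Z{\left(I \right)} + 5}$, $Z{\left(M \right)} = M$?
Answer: $\frac{24 \sqrt{190}}{7} \approx 47.26$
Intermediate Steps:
$c{\left(I \right)} = \frac{2 I}{5 + I}$ ($c{\left(I \right)} = \frac{I + I}{I + 5} = \frac{2 I}{5 + I}$)
$V{\left(C,N \right)} = \sqrt{N + \left(29 + C\right) \left(C + N\right)}$ ($V{\left(C,N \right)} = \sqrt{\left(29 + C\right) \left(C + N\right) + N} = \sqrt{N + \left(29 + C\right) \left(C + N\right)}$)
$c{\left(-12 \right)} V{\left(-14,25 \right)} = 2 \left(-12\right) \frac{1}{5 - 12} \sqrt{\left(-14\right)^{2} + 29 \left(-14\right) + 30 \cdot 25 - 350} = 2 \left(-12\right) \frac{1}{-7} \sqrt{196 - 406 + 750 - 350} = 2 \left(-12\right) \left(- \frac{1}{7}\right) \sqrt{190} = \frac{24 \sqrt{190}}{7}$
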